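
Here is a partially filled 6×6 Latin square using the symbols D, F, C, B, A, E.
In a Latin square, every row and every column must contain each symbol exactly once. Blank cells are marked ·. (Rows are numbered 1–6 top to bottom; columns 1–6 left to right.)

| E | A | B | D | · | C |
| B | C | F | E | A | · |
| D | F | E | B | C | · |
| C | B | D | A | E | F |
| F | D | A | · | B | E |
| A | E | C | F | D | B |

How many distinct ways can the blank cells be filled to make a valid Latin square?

1

Row 1, column 5: eliminating its row and column leaves {F}.
Row 2, column 6: eliminating its row and column leaves {D}.
Row 3, column 6: eliminating its row and column leaves {A}.
Row 5, column 4: eliminating its row and column leaves {C}.
Only one assignment across all blanks avoids any row or column repeat, giving 1 completion.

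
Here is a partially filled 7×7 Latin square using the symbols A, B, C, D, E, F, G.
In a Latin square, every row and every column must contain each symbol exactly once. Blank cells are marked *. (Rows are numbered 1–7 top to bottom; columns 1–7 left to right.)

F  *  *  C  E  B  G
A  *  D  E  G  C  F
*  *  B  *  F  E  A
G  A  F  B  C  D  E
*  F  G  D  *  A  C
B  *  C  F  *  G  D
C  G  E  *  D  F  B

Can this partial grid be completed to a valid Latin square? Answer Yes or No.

Yes

No row or column among the givens repeats a symbol, and propagating forced cells runs into no contradiction.
One valid completion exists (for instance, F D A C E B G / A B D E G C F / D C B G F E A / G A F B C D E / E F G D B A C / B E C F A G D / C G E A D F B).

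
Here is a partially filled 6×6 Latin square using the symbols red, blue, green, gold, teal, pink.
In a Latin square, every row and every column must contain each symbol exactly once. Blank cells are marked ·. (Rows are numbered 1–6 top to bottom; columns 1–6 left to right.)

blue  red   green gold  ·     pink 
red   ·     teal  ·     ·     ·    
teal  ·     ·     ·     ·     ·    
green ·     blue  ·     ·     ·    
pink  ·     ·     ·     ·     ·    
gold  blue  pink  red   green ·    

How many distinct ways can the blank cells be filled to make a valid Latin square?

Row 1, column 5: eliminating its row and column leaves {teal}.
Row 2, column 2: eliminating its row and column leaves {green, gold, pink}.
Row 2, column 4: eliminating its row and column leaves {blue, green, pink}.
Row 2, column 5: eliminating its row and column leaves {blue, gold, pink}.
Row 2, column 6: eliminating its row and column leaves {blue, green, gold}.
Row 3, column 2: eliminating its row and column leaves {green, gold, pink}.
Row 3, column 3: eliminating its row and column leaves {red, gold}.
Row 3, column 4: eliminating its row and column leaves {blue, green, pink}.
Row 3, column 5: eliminating its row and column leaves {red, blue, gold, pink}.
Row 3, column 6: eliminating its row and column leaves {red, blue, green, gold}.
Row 4, column 2: eliminating its row and column leaves {gold, teal, pink}.
Row 4, column 4: eliminating its row and column leaves {teal, pink}.
Row 4, column 5: eliminating its row and column leaves {red, gold, teal, pink}.
Row 4, column 6: eliminating its row and column leaves {red, gold, teal}.
Row 5, column 2: eliminating its row and column leaves {green, gold, teal}.
Row 5, column 3: eliminating its row and column leaves {red, gold}.
Row 5, column 4: eliminating its row and column leaves {blue, green, teal}.
Row 5, column 5: eliminating its row and column leaves {red, blue, gold, teal}.
Row 5, column 6: eliminating its row and column leaves {red, blue, green, gold, teal}.
Row 6, column 6: eliminating its row and column leaves {teal}.
Enumerating the assignments across these blanks that avoid any row or column repeat gives 34 completions.

34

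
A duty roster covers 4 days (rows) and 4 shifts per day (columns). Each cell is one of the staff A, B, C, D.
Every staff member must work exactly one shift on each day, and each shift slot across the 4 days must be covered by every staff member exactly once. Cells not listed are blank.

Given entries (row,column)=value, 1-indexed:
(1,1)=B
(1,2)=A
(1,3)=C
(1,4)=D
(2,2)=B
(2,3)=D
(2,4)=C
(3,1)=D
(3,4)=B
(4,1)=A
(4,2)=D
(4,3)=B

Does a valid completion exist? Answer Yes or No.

No

Day 2, shift 1: day 2 together with shift 1 already contain {A, B, C, D} — every symbol — so nothing can go there. The grid has no valid completion.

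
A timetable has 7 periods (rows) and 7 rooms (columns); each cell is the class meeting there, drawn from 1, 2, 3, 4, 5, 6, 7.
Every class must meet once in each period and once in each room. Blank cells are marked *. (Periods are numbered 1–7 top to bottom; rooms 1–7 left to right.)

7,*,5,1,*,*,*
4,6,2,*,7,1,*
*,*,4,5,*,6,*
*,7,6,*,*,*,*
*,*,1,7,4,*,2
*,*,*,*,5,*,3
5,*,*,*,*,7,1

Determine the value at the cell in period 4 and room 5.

Period 2, room 4: period 2 has {1, 2, 4, 6, 7} and room 4 has {1, 5, 7}, leaving only 3.
Period 2, room 7: period 2 has {1, 2, 3, 4, 6, 7} and room 7 has {1, 2, 3}, leaving only 5.
Period 3, room 7: period 3 has {4, 5, 6} and room 7 has {1, 2, 3, 5}, leaving only 7.
Period 4, room 7: period 4 has {6, 7} and room 7 has {1, 2, 3, 5, 7}, leaving only 4.
Period 1, room 7: period 1 has {1, 5, 7} and room 7 has {1, 2, 3, 4, 5, 7}, leaving only 6.
Period 4, room 4: period 4 has {4, 6, 7} and room 4 has {1, 3, 5, 7}, leaving only 2.
Period 6, room 3: period 6 has {3, 5} and room 3 has {1, 2, 4, 5, 6}, leaving only 7.
Period 7, room 3: period 7 has {1, 5, 7} and room 3 has {1, 2, 4, 5, 6, 7}, leaving only 3.
Period 4, room 5 is narrowed to {1, 3}.
If it were 3, then period 6, room 6 would be left with no valid symbol.
So period 4, room 5 must be 1.

1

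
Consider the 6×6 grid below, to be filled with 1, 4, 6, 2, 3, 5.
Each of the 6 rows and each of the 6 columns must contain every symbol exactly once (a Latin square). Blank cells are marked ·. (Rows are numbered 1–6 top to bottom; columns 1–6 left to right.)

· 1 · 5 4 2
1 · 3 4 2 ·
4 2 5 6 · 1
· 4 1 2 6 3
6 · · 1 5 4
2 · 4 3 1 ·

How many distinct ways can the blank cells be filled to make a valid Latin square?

Row 1, column 1: eliminating its row and column leaves {3}.
Row 1, column 3: eliminating its row and column leaves {6}.
Row 2, column 2: eliminating its row and column leaves {6, 5}.
Row 2, column 6: eliminating its row and column leaves {6, 5}.
Row 3, column 5: eliminating its row and column leaves {3}.
Row 4, column 1: eliminating its row and column leaves {5}.
Row 5, column 2: eliminating its row and column leaves {3}.
Row 5, column 3: eliminating its row and column leaves {2}.
Row 6, column 2: eliminating its row and column leaves {6, 5}.
Row 6, column 6: eliminating its row and column leaves {6, 5}.
Enumerating the assignments across these blanks that avoid any row or column repeat gives 2 completions.

2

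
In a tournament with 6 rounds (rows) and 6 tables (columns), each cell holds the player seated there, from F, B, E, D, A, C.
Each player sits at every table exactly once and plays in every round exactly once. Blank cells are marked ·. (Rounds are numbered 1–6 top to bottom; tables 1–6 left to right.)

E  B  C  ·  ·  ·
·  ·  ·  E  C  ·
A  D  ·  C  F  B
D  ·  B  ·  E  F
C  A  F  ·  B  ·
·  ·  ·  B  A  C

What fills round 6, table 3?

D

Round 1, table 5: round 1 has {B, E, C} and table 5 has {F, B, E, A, C}, leaving only D.
Round 1, table 6: round 1 has {B, E, D, C} and table 6 has {F, B, C}, leaving only A.
Round 1, table 4: round 1 has {B, E, D, A, C} and table 4 has {B, E, C}, leaving only F.
Round 2, table 2: round 2 has {E, C} and table 2 has {B, D, A}, leaving only F.
Round 2, table 1: round 2 has {F, E, C} and table 1 has {E, D, A, C}, leaving only B.
Round 2, table 6: round 2 has {F, B, E, C} and table 6 has {F, B, A, C}, leaving only D.
Round 2, table 3: round 2 has {F, B, E, D, C} and table 3 has {F, B, C}, leaving only A.
Round 3, table 3: round 3 has {F, B, D, A, C} and table 3 has {F, B, A, C}, leaving only E.
Round 6 already has {B, A, C} and table 3 already has {F, B, E, A, C}, so round 6, table 3 must be D.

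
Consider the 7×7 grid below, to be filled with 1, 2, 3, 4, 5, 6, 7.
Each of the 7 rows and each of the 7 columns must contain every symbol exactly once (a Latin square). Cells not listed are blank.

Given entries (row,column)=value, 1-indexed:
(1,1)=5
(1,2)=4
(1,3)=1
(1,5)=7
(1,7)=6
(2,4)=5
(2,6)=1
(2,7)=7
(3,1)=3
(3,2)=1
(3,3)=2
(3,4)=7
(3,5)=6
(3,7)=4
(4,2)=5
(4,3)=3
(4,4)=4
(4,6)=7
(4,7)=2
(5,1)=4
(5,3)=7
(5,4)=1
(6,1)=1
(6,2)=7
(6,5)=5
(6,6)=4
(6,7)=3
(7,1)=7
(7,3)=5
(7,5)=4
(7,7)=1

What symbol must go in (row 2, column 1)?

Row 3, column 6: row 3 has {1, 2, 3, 4, 6, 7} and column 6 has {1, 4, 7}, leaving only 5.
Row 4, column 1: row 4 has {2, 3, 4, 5, 7} and column 1 has {1, 3, 4, 5, 7}, leaving only 6.
Row 2 already has {1, 5, 7} and column 1 already has {1, 3, 4, 5, 6, 7}, so row 2, column 1 must be 2.

2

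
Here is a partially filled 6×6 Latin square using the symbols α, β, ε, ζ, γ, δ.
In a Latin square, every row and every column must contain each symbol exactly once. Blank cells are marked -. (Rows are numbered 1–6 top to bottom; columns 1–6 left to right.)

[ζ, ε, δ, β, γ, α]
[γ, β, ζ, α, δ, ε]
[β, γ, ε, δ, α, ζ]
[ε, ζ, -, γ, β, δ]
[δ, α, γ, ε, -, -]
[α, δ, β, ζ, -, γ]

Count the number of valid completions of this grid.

Row 4, column 3: eliminating its row and column leaves {α}.
Row 5, column 5: eliminating its row and column leaves {ζ}.
Row 5, column 6: eliminating its row and column leaves {β}.
Row 6, column 5: eliminating its row and column leaves {ε}.
Only one assignment across all blanks avoids any row or column repeat, giving 1 completion.

1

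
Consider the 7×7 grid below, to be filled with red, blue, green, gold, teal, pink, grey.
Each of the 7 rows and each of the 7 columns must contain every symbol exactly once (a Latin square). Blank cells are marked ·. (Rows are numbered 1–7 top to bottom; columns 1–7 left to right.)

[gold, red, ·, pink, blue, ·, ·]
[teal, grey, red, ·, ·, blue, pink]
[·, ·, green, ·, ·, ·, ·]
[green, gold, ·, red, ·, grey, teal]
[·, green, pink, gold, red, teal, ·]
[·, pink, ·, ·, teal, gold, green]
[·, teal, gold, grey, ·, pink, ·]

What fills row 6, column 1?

red

Row 1, column 6: row 1 has {red, blue, gold, pink} and column 6 has {blue, gold, teal, pink, grey}, leaving only green.
Row 1, column 7: row 1 has {red, blue, green, gold, pink} and column 7 has {green, teal, pink}, leaving only grey.
Row 1, column 3: row 1 has {red, blue, green, gold, pink, grey} and column 3 has {red, green, gold, pink}, leaving only teal.
Row 2, column 4: row 2 has {red, blue, teal, pink, grey} and column 4 has {red, gold, pink, grey}, leaving only green.
Row 2, column 5: row 2 has {red, blue, green, teal, pink, grey} and column 5 has {red, blue, teal}, leaving only gold.
Row 3, column 2: row 3 has {green} and column 2 has {red, green, gold, teal, pink, grey}, leaving only blue.
Row 3, column 4: row 3 has {blue, green} and column 4 has {red, green, gold, pink, grey}, leaving only teal.
Row 3, column 6: row 3 has {blue, green, teal} and column 6 has {blue, green, gold, teal, pink, grey}, leaving only red.
Row 3, column 7: row 3 has {red, blue, green, teal} and column 7 has {green, teal, pink, grey}, leaving only gold.
Row 4, column 3: row 4 has {red, green, gold, teal, grey} and column 3 has {red, green, gold, teal, pink}, leaving only blue.
Row 4, column 5: row 4 has {red, blue, green, gold, teal, grey} and column 5 has {red, blue, gold, teal}, leaving only pink.
Row 3, column 5: row 3 has {red, blue, green, gold, teal} and column 5 has {red, blue, gold, teal, pink}, leaving only grey.
Row 3, column 1: row 3 has {red, blue, green, gold, teal, grey} and column 1 has {green, gold, teal}, leaving only pink.
Row 5, column 7: row 5 has {red, green, gold, teal, pink} and column 7 has {green, gold, teal, pink, grey}, leaving only blue.
Row 5, column 1: row 5 has {red, blue, green, gold, teal, pink} and column 1 has {green, gold, teal, pink}, leaving only grey.
Row 6, column 3: row 6 has {green, gold, teal, pink} and column 3 has {red, blue, green, gold, teal, pink}, leaving only grey.
Row 6, column 4: row 6 has {green, gold, teal, pink, grey} and column 4 has {red, green, gold, teal, pink, grey}, leaving only blue.
Row 6 already has {blue, green, gold, teal, pink, grey} and column 1 already has {green, gold, teal, pink, grey}, so row 6, column 1 must be red.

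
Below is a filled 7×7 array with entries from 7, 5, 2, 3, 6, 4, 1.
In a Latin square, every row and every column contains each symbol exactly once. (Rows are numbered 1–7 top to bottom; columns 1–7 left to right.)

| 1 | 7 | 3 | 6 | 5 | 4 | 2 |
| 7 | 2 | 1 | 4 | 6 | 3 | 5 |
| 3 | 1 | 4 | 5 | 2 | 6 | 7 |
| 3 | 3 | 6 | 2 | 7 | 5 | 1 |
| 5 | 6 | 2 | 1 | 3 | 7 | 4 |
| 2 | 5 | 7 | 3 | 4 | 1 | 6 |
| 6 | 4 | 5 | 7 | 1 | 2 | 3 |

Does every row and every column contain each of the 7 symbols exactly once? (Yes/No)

Column 1 contains 3 twice (at rows 3 and 4), so it is not a permutation.

No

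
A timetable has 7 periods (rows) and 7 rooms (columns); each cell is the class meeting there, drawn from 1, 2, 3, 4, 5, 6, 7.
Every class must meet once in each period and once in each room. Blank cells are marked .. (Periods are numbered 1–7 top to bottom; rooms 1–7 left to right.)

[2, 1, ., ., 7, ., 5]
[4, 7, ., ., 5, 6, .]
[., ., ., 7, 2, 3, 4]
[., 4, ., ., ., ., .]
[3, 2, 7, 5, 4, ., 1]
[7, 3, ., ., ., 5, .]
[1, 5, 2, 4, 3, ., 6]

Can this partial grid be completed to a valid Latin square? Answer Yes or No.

Period 5, room 6: period 5 together with room 6 already contain {1, 2, 3, 4, 5, 6, 7} — every symbol — so nothing can go there. The grid has no valid completion.

No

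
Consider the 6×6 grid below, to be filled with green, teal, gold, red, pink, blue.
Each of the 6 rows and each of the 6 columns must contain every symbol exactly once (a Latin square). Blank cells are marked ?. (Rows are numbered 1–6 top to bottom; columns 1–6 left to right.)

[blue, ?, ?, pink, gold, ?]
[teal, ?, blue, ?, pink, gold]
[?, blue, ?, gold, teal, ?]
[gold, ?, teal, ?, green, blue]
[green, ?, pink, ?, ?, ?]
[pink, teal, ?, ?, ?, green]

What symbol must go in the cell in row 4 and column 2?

pink

Row 3, column 1: row 3 has {teal, gold, blue} and column 1 has {green, teal, gold, pink, blue}, leaving only red.
Row 3, column 3: row 3 has {teal, gold, red, blue} and column 3 has {teal, pink, blue}, leaving only green.
Row 1, column 3: row 1 has {gold, pink, blue} and column 3 has {green, teal, pink, blue}, leaving only red.
Row 1, column 2: row 1 has {gold, red, pink, blue} and column 2 has {teal, blue}, leaving only green.
Row 1, column 6: row 1 has {green, gold, red, pink, blue} and column 6 has {green, gold, blue}, leaving only teal.
Row 2, column 2: row 2 has {teal, gold, pink, blue} and column 2 has {green, teal, blue}, leaving only red.
Row 4 already has {green, teal, gold, blue} and column 2 already has {green, teal, red, blue}, so row 4, column 2 must be pink.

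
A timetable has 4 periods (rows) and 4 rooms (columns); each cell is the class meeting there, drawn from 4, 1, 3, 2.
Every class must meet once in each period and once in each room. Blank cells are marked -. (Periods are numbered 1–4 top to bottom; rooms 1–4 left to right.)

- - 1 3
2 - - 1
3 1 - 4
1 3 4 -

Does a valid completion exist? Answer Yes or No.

Yes

No period or room among the givens repeats a symbol, and propagating forced cells runs into no contradiction.
One valid completion exists (for instance, 4 2 1 3 / 2 4 3 1 / 3 1 2 4 / 1 3 4 2).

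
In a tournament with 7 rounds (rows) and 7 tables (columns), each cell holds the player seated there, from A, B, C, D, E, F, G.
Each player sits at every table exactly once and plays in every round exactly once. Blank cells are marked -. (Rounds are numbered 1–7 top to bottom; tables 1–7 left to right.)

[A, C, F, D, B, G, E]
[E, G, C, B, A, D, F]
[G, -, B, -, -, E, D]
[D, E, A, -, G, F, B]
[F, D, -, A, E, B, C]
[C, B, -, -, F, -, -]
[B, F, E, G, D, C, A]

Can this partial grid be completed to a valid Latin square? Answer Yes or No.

Yes

No round or table among the givens repeats a symbol, and propagating forced cells runs into no contradiction.
One valid completion exists (for instance, A C F D B G E / E G C B A D F / G A B F C E D / D E A C G F B / F D G A E B C / C B D E F A G / B F E G D C A).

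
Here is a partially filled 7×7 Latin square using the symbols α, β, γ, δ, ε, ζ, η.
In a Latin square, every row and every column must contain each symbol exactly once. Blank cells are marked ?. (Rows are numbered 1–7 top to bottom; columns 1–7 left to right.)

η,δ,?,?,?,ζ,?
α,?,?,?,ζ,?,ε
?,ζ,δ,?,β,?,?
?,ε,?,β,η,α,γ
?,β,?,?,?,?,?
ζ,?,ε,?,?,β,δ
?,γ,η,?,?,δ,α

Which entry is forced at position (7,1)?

β

Row 1, column 7: row 1 has {δ, ζ, η} and column 7 has {α, γ, δ, ε}, leaving only β.
Row 2, column 2: row 2 has {α, ε, ζ} and column 2 has {β, γ, δ, ε, ζ}, leaving only η.
Row 2, column 6: row 2 has {α, ε, ζ, η} and column 6 has {α, β, δ, ζ}, leaving only γ.
Row 2, column 3: row 2 has {α, γ, ε, ζ, η} and column 3 has {δ, ε, η}, leaving only β.
Row 2, column 4: row 2 has {α, β, γ, ε, ζ, η} and column 4 has {β}, leaving only δ.
Row 3, column 7: row 3 has {β, δ, ζ} and column 7 has {α, β, γ, δ, ε}, leaving only η.
Row 3, column 6: row 3 has {β, δ, ζ, η} and column 6 has {α, β, γ, δ, ζ}, leaving only ε.
Row 3, column 1: row 3 has {β, δ, ε, ζ, η} and column 1 has {α, ζ, η}, leaving only γ.
Row 3, column 4: row 3 has {β, γ, δ, ε, ζ, η} and column 4 has {β, δ}, leaving only α.
Row 4, column 1: row 4 has {α, β, γ, ε, η} and column 1 has {α, γ, ζ, η}, leaving only δ.
Row 4, column 3: row 4 has {α, β, γ, δ, ε, η} and column 3 has {β, δ, ε, η}, leaving only ζ.
Row 5, column 1: row 5 has {β} and column 1 has {α, γ, δ, ζ, η}, leaving only ε.
Row 7 already has {α, γ, δ, η} and column 1 already has {α, γ, δ, ε, ζ, η}, so row 7, column 1 must be β.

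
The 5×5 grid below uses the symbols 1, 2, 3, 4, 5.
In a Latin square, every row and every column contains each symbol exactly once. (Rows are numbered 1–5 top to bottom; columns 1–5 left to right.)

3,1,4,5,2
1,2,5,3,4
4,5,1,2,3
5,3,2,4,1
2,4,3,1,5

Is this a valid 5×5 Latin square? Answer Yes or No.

Each row is a permutation of the 5 symbols, and so is each column.

Yes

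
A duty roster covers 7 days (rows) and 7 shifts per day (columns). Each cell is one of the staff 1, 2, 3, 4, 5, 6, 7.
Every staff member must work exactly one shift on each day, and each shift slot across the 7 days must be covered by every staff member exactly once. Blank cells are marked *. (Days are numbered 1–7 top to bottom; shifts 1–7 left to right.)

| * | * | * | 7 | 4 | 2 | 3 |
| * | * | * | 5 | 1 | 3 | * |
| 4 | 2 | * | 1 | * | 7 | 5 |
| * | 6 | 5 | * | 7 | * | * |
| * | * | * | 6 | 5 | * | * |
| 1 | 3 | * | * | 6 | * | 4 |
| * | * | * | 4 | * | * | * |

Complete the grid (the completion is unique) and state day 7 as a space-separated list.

Day 3, shift 5: day 3 has {1, 2, 4, 5, 7} and shift 5 has {1, 4, 5, 6, 7}, leaving only 3.
Day 7, shift 5: day 7 has {4} and shift 5 has {1, 3, 4, 5, 6, 7}, leaving only 2.
Day 3, shift 3: day 3 has {1, 2, 3, 4, 5, 7} and shift 3 has {5}, leaving only 6.
Day 1, shift 3: day 1 has {2, 3, 4, 7} and shift 3 has {5, 6}, leaving only 1.
Day 1, shift 2: day 1 has {1, 2, 3, 4, 7} and shift 2 has {2, 3, 6}, leaving only 5.
Day 1, shift 1: day 1 has {1, 2, 3, 4, 5, 7} and shift 1 has {1, 4}, leaving only 6.
Day 6, shift 4: day 6 has {1, 3, 4, 6} and shift 4 has {1, 4, 5, 6, 7}, leaving only 2.
Day 4, shift 4: day 4 has {5, 6, 7} and shift 4 has {1, 2, 4, 5, 6, 7}, leaving only 3.
Day 4, shift 1: day 4 has {3, 5, 6, 7} and shift 1 has {1, 4, 6}, leaving only 2.
Day 2, shift 1: day 2 has {1, 3, 5} and shift 1 has {1, 2, 4, 6}, leaving only 7.
Day 2, shift 2: day 2 has {1, 3, 5, 7} and shift 2 has {2, 3, 5, 6}, leaving only 4.
Day 2, shift 3: day 2 has {1, 3, 4, 5, 7} and shift 3 has {1, 5, 6}, leaving only 2.
Day 2, shift 7: day 2 has {1, 2, 3, 4, 5, 7} and shift 7 has {3, 4, 5}, leaving only 6.
Day 4, shift 7: day 4 has {2, 3, 5, 6, 7} and shift 7 has {3, 4, 5, 6}, leaving only 1.
Day 7, shift 7: day 7 has {2, 4} and shift 7 has {1, 3, 4, 5, 6}, leaving only 7.
Day 7, shift 2: day 7 has {2, 4, 7} and shift 2 has {2, 3, 4, 5, 6}, leaving only 1.
Day 7, shift 3: day 7 has {1, 2, 4, 7} and shift 3 has {1, 2, 5, 6}, leaving only 3.
Day 7, shift 1: day 7 has {1, 2, 3, 4, 7} and shift 1 has {1, 2, 4, 6, 7}, leaving only 5.
Day 7, shift 6: day 7 has {1, 2, 3, 4, 5, 7} and shift 6 has {2, 3, 7}, leaving only 6.
So day 7 reads: 5 1 3 4 2 6 7.

5 1 3 4 2 6 7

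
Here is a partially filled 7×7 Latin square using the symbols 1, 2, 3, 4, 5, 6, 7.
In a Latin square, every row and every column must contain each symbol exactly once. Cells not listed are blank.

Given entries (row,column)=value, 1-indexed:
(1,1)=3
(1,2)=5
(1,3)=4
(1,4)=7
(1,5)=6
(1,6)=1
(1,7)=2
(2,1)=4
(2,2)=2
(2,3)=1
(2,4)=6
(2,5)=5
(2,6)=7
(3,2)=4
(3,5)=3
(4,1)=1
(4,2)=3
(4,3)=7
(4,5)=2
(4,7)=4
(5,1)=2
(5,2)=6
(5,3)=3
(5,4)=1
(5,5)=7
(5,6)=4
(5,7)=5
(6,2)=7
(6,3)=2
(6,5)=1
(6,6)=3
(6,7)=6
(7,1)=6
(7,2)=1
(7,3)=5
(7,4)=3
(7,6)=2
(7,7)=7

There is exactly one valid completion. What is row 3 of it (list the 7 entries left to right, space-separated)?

Row 3, column 3: row 3 has {3, 4} and column 3 has {1, 2, 3, 4, 5, 7}, leaving only 6.
Row 3, column 6: row 3 has {3, 4, 6} and column 6 has {1, 2, 3, 4, 7}, leaving only 5.
Row 3, column 1: row 3 has {3, 4, 5, 6} and column 1 has {1, 2, 3, 4, 6}, leaving only 7.
Row 3, column 4: row 3 has {3, 4, 5, 6, 7} and column 4 has {1, 3, 6, 7}, leaving only 2.
Row 3, column 7: row 3 has {2, 3, 4, 5, 6, 7} and column 7 has {2, 4, 5, 6, 7}, leaving only 1.
So row 3 reads: 7 4 6 2 3 5 1.

7 4 6 2 3 5 1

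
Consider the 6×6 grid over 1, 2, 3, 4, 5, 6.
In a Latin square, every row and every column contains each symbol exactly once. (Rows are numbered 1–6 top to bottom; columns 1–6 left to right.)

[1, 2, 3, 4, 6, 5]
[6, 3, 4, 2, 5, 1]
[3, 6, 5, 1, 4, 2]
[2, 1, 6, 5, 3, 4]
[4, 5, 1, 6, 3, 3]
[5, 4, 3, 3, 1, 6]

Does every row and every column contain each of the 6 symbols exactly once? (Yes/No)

No

Row 5 contains 3 twice (at columns 5 and 6); row 6 is also not a permutation.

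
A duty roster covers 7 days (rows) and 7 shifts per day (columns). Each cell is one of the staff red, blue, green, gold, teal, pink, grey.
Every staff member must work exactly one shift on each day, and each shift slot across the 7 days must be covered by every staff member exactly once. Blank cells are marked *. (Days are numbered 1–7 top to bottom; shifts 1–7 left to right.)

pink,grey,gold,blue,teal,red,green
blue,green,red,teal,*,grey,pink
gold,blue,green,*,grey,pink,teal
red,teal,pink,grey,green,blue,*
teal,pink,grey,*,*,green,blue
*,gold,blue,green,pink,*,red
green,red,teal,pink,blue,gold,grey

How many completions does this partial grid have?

1

Day 2, shift 5: eliminating its day and shift leaves {gold}.
Day 3, shift 4: eliminating its day and shift leaves {red}.
Day 4, shift 7: eliminating its day and shift leaves {gold}.
Day 5, shift 4: eliminating its day and shift leaves {red, gold}.
Day 5, shift 5: eliminating its day and shift leaves {red, gold}.
Day 6, shift 1: eliminating its day and shift leaves {grey}.
Day 6, shift 6: eliminating its day and shift leaves {teal}.
Only one assignment across all blanks avoids any day or shift repeat, giving 1 completion.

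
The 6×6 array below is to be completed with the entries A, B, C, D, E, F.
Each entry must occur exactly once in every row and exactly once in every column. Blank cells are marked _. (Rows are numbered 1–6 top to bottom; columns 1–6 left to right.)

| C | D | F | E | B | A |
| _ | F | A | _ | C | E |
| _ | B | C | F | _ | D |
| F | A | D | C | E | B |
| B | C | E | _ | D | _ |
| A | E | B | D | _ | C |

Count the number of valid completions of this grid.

1

Row 2, column 1: eliminating its row and column leaves {D}.
Row 2, column 4: eliminating its row and column leaves {B}.
Row 3, column 1: eliminating its row and column leaves {E}.
Row 3, column 5: eliminating its row and column leaves {A}.
Row 5, column 4: eliminating its row and column leaves {A}.
Row 5, column 6: eliminating its row and column leaves {F}.
Row 6, column 5: eliminating its row and column leaves {F}.
Only one assignment across all blanks avoids any row or column repeat, giving 1 completion.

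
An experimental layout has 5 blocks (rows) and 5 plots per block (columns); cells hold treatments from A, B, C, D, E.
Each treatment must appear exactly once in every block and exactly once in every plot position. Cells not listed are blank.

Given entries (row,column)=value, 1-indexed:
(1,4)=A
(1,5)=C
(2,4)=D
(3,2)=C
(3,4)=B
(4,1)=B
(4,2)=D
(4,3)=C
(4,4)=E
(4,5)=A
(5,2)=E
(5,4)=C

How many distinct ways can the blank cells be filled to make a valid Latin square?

Block 1, plot 1: eliminating its block and plot leaves {D, E}.
Block 1, plot 2: eliminating its block and plot leaves {B}.
Block 1, plot 3: eliminating its block and plot leaves {B, D, E}.
Block 2, plot 1: eliminating its block and plot leaves {A, C, E}.
Block 2, plot 2: eliminating its block and plot leaves {A, B}.
Block 2, plot 3: eliminating its block and plot leaves {A, B, E}.
Block 2, plot 5: eliminating its block and plot leaves {B, E}.
Block 3, plot 1: eliminating its block and plot leaves {A, D, E}.
Block 3, plot 3: eliminating its block and plot leaves {A, D, E}.
Block 3, plot 5: eliminating its block and plot leaves {D, E}.
Block 5, plot 1: eliminating its block and plot leaves {A, D}.
Block 5, plot 3: eliminating its block and plot leaves {A, B, D}.
Block 5, plot 5: eliminating its block and plot leaves {B, D}.
Enumerating the assignments across these blanks that avoid any block or plot repeat gives 3 completions.

3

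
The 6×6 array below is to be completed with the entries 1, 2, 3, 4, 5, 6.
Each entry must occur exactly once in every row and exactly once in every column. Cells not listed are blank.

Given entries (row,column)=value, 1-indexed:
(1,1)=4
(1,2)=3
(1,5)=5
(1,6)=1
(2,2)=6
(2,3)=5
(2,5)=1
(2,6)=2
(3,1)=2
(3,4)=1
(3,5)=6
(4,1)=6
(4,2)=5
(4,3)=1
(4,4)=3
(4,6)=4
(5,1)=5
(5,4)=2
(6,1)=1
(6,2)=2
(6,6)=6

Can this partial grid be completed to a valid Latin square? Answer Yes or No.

Yes

No row or column among the givens repeats a symbol, and propagating forced cells runs into no contradiction.
One valid completion exists (for instance, 4 3 2 6 5 1 / 3 6 5 4 1 2 / 2 4 3 1 6 5 / 6 5 1 3 2 4 / 5 1 6 2 4 3 / 1 2 4 5 3 6).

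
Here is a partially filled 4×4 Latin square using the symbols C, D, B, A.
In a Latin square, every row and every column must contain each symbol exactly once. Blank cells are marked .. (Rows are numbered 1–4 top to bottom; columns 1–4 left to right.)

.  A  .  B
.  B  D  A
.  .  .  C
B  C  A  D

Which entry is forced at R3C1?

Row 1, column 3: row 1 has {B, A} and column 3 has {D, A}, leaving only C.
Row 1, column 1: row 1 has {C, B, A} and column 1 has {B}, leaving only D.
Row 3 already has {C} and column 1 already has {D, B}, so row 3, column 1 must be A.

A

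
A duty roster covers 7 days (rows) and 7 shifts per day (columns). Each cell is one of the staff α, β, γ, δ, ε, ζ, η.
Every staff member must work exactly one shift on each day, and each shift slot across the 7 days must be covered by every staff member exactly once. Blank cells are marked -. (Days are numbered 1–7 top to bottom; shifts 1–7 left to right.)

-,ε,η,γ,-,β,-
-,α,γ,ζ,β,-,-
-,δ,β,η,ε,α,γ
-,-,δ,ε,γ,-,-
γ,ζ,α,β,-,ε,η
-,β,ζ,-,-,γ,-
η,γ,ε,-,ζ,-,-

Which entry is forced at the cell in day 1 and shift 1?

δ

Day 3, shift 1: day 3 has {α, β, γ, δ, ε, η} and shift 1 has {γ, η}, leaving only ζ.
Day 4, shift 2: day 4 has {γ, δ, ε} and shift 2 has {α, β, γ, δ, ε, ζ}, leaving only η.
Day 4, shift 6: day 4 has {γ, δ, ε, η} and shift 6 has {α, β, γ, ε}, leaving only ζ.
Day 5, shift 5: day 5 has {α, β, γ, ε, ζ, η} and shift 5 has {β, γ, ε, ζ}, leaving only δ.
Day 1, shift 5: day 1 has {β, γ, ε, η} and shift 5 has {β, γ, δ, ε, ζ}, leaving only α.
Day 1 already has {α, β, γ, ε, η} and shift 1 already has {γ, ζ, η}, so day 1, shift 1 must be δ.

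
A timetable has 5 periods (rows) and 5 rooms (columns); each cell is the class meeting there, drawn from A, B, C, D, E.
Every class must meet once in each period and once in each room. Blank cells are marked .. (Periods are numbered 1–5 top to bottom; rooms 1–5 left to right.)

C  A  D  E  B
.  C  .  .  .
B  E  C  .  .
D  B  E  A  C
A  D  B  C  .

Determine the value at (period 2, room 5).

D

Period 2, room 1: period 2 has {C} and room 1 has {A, B, C, D}, leaving only E.
Period 2, room 3: period 2 has {C, E} and room 3 has {B, C, D, E}, leaving only A.
Period 2 already has {A, C, E} and room 5 already has {B, C}, so period 2, room 5 must be D.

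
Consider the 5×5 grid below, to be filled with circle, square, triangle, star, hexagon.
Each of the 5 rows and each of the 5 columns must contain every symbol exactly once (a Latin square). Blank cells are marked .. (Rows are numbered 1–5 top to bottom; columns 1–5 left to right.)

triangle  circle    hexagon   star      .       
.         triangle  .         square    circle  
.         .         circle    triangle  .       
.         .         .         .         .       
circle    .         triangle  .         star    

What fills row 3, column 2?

Row 1, column 5: row 1 has {circle, triangle, star, hexagon} and column 5 has {circle, star}, leaving only square.
Row 2, column 3: row 2 has {circle, square, triangle} and column 3 has {circle, triangle, hexagon}, leaving only star.
Row 2, column 1: row 2 has {circle, square, triangle, star} and column 1 has {circle, triangle}, leaving only hexagon.
Row 3, column 5: row 3 has {circle, triangle} and column 5 has {circle, square, star}, leaving only hexagon.
Row 4, column 3: row 4 has {} and column 3 has {circle, triangle, star, hexagon}, leaving only square.
Row 4, column 1: row 4 has {square} and column 1 has {circle, triangle, hexagon}, leaving only star.
Row 3, column 1: row 3 has {circle, triangle, hexagon} and column 1 has {circle, triangle, star, hexagon}, leaving only square.
Row 3 already has {circle, square, triangle, hexagon} and column 2 already has {circle, triangle}, so row 3, column 2 must be star.

star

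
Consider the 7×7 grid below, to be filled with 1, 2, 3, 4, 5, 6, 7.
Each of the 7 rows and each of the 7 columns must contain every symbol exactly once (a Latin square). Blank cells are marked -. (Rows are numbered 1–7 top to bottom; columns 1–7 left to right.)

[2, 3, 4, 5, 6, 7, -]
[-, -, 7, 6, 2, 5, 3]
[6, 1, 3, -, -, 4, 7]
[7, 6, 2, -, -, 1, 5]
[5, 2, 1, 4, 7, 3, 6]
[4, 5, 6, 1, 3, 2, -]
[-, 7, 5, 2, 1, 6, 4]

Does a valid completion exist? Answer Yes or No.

No

Row 3, column 4: row 3 together with column 4 already contain {1, 2, 3, 4, 5, 6, 7} — every symbol — so nothing can go there. The grid has no valid completion.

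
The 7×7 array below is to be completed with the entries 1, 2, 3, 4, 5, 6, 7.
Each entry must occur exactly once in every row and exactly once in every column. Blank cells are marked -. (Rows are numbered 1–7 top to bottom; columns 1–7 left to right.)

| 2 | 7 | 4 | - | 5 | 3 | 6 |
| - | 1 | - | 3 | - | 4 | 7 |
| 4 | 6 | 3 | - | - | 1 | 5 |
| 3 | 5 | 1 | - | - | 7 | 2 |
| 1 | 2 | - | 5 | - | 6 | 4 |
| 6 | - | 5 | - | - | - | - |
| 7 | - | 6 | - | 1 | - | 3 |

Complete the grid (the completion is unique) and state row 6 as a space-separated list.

6 3 5 4 7 2 1

Row 6, column 6: row 6 has {5, 6} and column 6 has {1, 3, 4, 6, 7}, leaving only 2.
Row 6, column 7: row 6 has {2, 5, 6} and column 7 has {2, 3, 4, 5, 6, 7}, leaving only 1.
Row 1, column 4: row 1 has {2, 3, 4, 5, 6, 7} and column 4 has {3, 5}, leaving only 1.
Row 2, column 1: row 2 has {1, 3, 4, 7} and column 1 has {1, 2, 3, 4, 6, 7}, leaving only 5.
Row 2, column 3: row 2 has {1, 3, 4, 5, 7} and column 3 has {1, 3, 4, 5, 6}, leaving only 2.
Row 2, column 5: row 2 has {1, 2, 3, 4, 5, 7} and column 5 has {1, 5}, leaving only 6.
Row 4, column 5: row 4 has {1, 2, 3, 5, 7} and column 5 has {1, 5, 6}, leaving only 4.
Row 4, column 4: row 4 has {1, 2, 3, 4, 5, 7} and column 4 has {1, 3, 5}, leaving only 6.
Row 5, column 3: row 5 has {1, 2, 4, 5, 6} and column 3 has {1, 2, 3, 4, 5, 6}, leaving only 7.
Row 5, column 5: row 5 has {1, 2, 4, 5, 6, 7} and column 5 has {1, 4, 5, 6}, leaving only 3.
Row 6, column 5: row 6 has {1, 2, 5, 6} and column 5 has {1, 3, 4, 5, 6}, leaving only 7.
Row 6, column 4: row 6 has {1, 2, 5, 6, 7} and column 4 has {1, 3, 5, 6}, leaving only 4.
Row 6, column 2: row 6 has {1, 2, 4, 5, 6, 7} and column 2 has {1, 2, 5, 6, 7}, leaving only 3.
So row 6 reads: 6 3 5 4 7 2 1.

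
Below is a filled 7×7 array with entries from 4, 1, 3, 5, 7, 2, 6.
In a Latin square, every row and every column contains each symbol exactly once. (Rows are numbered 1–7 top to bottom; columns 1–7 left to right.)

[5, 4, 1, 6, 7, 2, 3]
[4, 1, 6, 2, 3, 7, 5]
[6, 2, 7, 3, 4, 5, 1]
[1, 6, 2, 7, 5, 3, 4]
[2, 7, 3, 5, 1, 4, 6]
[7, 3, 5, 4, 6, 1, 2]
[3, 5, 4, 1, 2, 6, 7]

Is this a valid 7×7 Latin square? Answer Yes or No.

Each row is a permutation of the 7 symbols, and so is each column.

Yes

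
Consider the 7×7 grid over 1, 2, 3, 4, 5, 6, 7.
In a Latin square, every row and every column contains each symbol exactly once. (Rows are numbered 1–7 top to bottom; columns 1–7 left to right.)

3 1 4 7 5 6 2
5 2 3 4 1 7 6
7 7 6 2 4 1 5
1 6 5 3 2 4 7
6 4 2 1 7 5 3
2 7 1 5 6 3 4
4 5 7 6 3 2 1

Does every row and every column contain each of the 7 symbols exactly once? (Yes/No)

No

Row 3 contains 7 twice (at columns 1 and 2), so it is not a permutation.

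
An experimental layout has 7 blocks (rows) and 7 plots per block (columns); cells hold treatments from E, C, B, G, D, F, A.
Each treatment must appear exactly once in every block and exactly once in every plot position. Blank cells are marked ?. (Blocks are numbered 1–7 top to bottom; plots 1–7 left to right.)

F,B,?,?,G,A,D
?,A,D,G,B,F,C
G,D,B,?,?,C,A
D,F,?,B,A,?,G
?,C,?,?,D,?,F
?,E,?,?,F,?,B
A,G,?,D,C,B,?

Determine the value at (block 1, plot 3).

E

Block 2, plot 1: block 2 has {C, B, G, D, F, A} and plot 1 has {G, D, F, A}, leaving only E.
Block 3, plot 5: block 3 has {C, B, G, D, A} and plot 5 has {C, B, G, D, F, A}, leaving only E.
Block 3, plot 4: block 3 has {E, C, B, G, D, A} and plot 4 has {B, G, D}, leaving only F.
Block 4, plot 6: block 4 has {B, G, D, F, A} and plot 6 has {C, B, F, A}, leaving only E.
Block 4, plot 3: block 4 has {E, B, G, D, F, A} and plot 3 has {B, D}, leaving only C.
Block 1 already has {B, G, D, F, A} and plot 3 already has {C, B, D}, so block 1, plot 3 must be E.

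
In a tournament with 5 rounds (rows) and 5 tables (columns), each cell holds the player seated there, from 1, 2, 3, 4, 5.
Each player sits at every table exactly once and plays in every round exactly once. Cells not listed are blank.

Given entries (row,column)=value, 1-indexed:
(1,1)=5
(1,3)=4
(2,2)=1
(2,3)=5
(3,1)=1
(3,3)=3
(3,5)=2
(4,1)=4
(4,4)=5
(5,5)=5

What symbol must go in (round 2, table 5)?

4

Round 3, table 4: round 3 has {1, 2, 3} and table 4 has {5}, leaving only 4.
Round 3, table 2: round 3 has {1, 2, 3, 4} and table 2 has {1}, leaving only 5.
Round 2, table 5 is narrowed to {3, 4}.
If it were 3, then round 4, table 5 would be left with no valid symbol.
So round 2, table 5 must be 4.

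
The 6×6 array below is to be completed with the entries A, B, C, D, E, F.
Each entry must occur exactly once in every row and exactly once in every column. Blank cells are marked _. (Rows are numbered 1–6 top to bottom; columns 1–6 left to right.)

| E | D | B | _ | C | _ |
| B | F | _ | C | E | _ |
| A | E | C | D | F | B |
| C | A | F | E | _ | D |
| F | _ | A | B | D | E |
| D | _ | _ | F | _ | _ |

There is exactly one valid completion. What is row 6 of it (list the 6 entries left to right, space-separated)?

Row 6, column 3: row 6 has {D, F} and column 3 has {A, B, C, F}, leaving only E.
Row 1, column 4: row 1 has {B, C, D, E} and column 4 has {B, C, D, E, F}, leaving only A.
Row 1, column 6: row 1 has {A, B, C, D, E} and column 6 has {B, D, E}, leaving only F.
Row 2, column 3: row 2 has {B, C, E, F} and column 3 has {A, B, C, E, F}, leaving only D.
Row 2, column 6: row 2 has {B, C, D, E, F} and column 6 has {B, D, E, F}, leaving only A.
Row 6, column 6: row 6 has {D, E, F} and column 6 has {A, B, D, E, F}, leaving only C.
Row 6, column 2: row 6 has {C, D, E, F} and column 2 has {A, D, E, F}, leaving only B.
Row 6, column 5: row 6 has {B, C, D, E, F} and column 5 has {C, D, E, F}, leaving only A.
So row 6 reads: D B E F A C.

D B E F A C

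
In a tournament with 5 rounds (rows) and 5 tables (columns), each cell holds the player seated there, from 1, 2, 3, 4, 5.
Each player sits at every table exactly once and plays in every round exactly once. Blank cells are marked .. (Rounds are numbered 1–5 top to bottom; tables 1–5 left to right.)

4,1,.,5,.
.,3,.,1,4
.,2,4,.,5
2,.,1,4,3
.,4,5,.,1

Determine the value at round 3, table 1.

1

Round 1, table 5: round 1 has {1, 4, 5} and table 5 has {1, 3, 4, 5}, leaving only 2.
Round 1, table 3: round 1 has {1, 2, 4, 5} and table 3 has {1, 4, 5}, leaving only 3.
Round 2, table 1: round 2 has {1, 3, 4} and table 1 has {2, 4}, leaving only 5.
Round 2, table 3: round 2 has {1, 3, 4, 5} and table 3 has {1, 3, 4, 5}, leaving only 2.
Round 3, table 4: round 3 has {2, 4, 5} and table 4 has {1, 4, 5}, leaving only 3.
Round 3 already has {2, 3, 4, 5} and table 1 already has {2, 4, 5}, so round 3, table 1 must be 1.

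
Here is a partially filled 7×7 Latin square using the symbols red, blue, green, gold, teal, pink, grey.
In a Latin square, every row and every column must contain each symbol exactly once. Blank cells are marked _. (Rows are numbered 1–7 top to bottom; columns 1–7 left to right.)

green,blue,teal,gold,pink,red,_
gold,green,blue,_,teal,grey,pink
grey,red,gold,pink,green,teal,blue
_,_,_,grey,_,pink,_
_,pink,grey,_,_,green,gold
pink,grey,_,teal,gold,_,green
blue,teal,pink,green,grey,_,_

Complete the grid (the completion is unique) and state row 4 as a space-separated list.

Row 4, column 2: row 4 has {pink, grey} and column 2 has {red, blue, green, teal, pink, grey}, leaving only gold.
Row 1, column 7: row 1 has {red, blue, green, gold, teal, pink} and column 7 has {blue, green, gold, pink}, leaving only grey.
Row 2, column 4: row 2 has {blue, green, gold, teal, pink, grey} and column 4 has {green, gold, teal, pink, grey}, leaving only red.
Row 5, column 4: row 5 has {green, gold, pink, grey} and column 4 has {red, green, gold, teal, pink, grey}, leaving only blue.
Row 5, column 5: row 5 has {blue, green, gold, pink, grey} and column 5 has {green, gold, teal, pink, grey}, leaving only red.
Row 4, column 5: row 4 has {gold, pink, grey} and column 5 has {red, green, gold, teal, pink, grey}, leaving only blue.
Row 5, column 1: row 5 has {red, blue, green, gold, pink, grey} and column 1 has {blue, green, gold, pink, grey}, leaving only teal.
Row 4, column 1: row 4 has {blue, gold, pink, grey} and column 1 has {blue, green, gold, teal, pink, grey}, leaving only red.
Row 4, column 3: row 4 has {red, blue, gold, pink, grey} and column 3 has {blue, gold, teal, pink, grey}, leaving only green.
Row 4, column 7: row 4 has {red, blue, green, gold, pink, grey} and column 7 has {blue, green, gold, pink, grey}, leaving only teal.
So row 4 reads: red gold green grey blue pink teal.

red gold green grey blue pink teal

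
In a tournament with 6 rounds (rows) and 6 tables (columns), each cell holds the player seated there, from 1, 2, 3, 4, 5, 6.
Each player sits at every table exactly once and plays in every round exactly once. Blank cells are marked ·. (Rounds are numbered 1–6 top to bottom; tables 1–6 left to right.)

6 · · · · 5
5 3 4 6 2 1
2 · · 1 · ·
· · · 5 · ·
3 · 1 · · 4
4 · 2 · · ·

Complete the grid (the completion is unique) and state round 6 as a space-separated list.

Round 6, table 4: round 6 has {2, 4} and table 4 has {1, 5, 6}, leaving only 3.
Round 6, table 6: round 6 has {2, 3, 4} and table 6 has {1, 4, 5}, leaving only 6.
Round 1, table 3: round 1 has {5, 6} and table 3 has {1, 2, 4}, leaving only 3.
Round 3, table 6: round 3 has {1, 2} and table 6 has {1, 4, 5, 6}, leaving only 3.
Round 4, table 1: round 4 has {5} and table 1 has {2, 3, 4, 5, 6}, leaving only 1.
Round 4, table 3: round 4 has {1, 5} and table 3 has {1, 2, 3, 4}, leaving only 6.
Round 3, table 3: round 3 has {1, 2, 3} and table 3 has {1, 2, 3, 4, 6}, leaving only 5.
Round 4, table 6: round 4 has {1, 5, 6} and table 6 has {1, 3, 4, 5, 6}, leaving only 2.
Round 4, table 2: round 4 has {1, 2, 5, 6} and table 2 has {3}, leaving only 4.
Round 3, table 2: round 3 has {1, 2, 3, 5} and table 2 has {3, 4}, leaving only 6.
Round 3, table 5: round 3 has {1, 2, 3, 5, 6} and table 5 has {2}, leaving only 4.
Round 1, table 5: round 1 has {3, 5, 6} and table 5 has {2, 4}, leaving only 1.
Round 6, table 5: round 6 has {2, 3, 4, 6} and table 5 has {1, 2, 4}, leaving only 5.
Round 6, table 2: round 6 has {2, 3, 4, 5, 6} and table 2 has {3, 4, 6}, leaving only 1.
So round 6 reads: 4 1 2 3 5 6.

4 1 2 3 5 6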